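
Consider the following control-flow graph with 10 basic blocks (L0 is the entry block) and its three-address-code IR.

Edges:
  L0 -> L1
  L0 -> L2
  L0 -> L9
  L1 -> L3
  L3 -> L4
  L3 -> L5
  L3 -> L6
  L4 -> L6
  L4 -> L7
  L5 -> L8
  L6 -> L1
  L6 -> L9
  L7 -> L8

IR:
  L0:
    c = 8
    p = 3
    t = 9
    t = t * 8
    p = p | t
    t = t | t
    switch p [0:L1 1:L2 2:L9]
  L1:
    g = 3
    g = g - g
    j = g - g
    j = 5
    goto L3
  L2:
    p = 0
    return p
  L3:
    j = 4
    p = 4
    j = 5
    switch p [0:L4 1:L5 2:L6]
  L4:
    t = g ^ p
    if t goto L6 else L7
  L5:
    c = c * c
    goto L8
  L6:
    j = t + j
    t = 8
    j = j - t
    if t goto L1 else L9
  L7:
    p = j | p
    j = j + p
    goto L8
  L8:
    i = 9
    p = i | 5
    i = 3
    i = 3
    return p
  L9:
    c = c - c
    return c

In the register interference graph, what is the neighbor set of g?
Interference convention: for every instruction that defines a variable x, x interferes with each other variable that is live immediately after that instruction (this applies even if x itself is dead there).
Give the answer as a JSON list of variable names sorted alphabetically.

Answer: ["c", "j", "p", "t"]

Analysis:
Per-block:
  L0 def {c,p,t} use ∅
  L1 def {g,j} use ∅
  L2 def {p} use ∅
  L3 def {j,p} use ∅
  L4 def {t} use {g,p}
  L5 def {c} use {c}
  L6 def {j,t} use {j,t}
  L7 def {j,p} use {j,p}
  L8 def {i,p} use ∅
  L9 def {c} use {c}

Live sets:
  L0 li=∅ lo={c,t}
  L1 li={c,t} lo={c,g,t}
  L2 li=∅ lo=∅
  L3 li={c,g,t} lo={c,g,j,p,t}
  L4 li={c,g,j,p} lo={c,j,p,t}
  L5 li={c} lo=∅
  L6 li={c,j,t} lo={c,t}
  L7 li={j,p} lo=∅
  L8 li=∅ lo=∅
  L9 li={c} lo=∅

Interference:
  c: {g,j,p,t}
  g: {c,j,p,t}
  i: {p}
  j: {c,g,p,t}
  p: {c,g,i,j,t}
  t: {c,g,j,p}

N(g) = ["c", "j", "p", "t"]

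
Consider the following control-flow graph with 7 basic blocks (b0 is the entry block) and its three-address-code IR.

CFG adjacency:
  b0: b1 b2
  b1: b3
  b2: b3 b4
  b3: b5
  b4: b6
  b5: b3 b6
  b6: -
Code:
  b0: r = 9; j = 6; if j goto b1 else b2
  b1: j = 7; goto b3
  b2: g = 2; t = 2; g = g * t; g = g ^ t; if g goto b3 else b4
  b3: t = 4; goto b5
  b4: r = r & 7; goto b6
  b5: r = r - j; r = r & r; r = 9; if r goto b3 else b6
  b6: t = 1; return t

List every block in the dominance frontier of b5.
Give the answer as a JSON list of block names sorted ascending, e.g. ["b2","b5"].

Answer: ["b3", "b6"]

Analysis:
idom tree: b1←b0 b2←b0 b3←b0 b4←b2 b5←b3 b6←b0
Dom∩ at merges:
  b3: preds {b1,b2,b5}: {b0,b1} ∩ {b0,b2} ∩ {b0,b3,b5} = {b0}; idom=b0
  b6: preds {b4,b5}: {b0,b2,b4} ∩ {b0,b3,b5} = {b0}; idom=b0

DF derivation:
  join b3 pred b1: b1 stop@b0
  join b3 pred b2: b2 stop@b0
  join b3 pred b5: b5→b3 stop@b0
  join b6 pred b4: b4→b2 stop@b0
  join b6 pred b5: b5→b3 stop@b0
  b0 → ∅
  b1 → {b3}
  b2 → {b3,b6}
  b3 → {b3,b6}
  b4 → {b6}
  b5 → {b3,b6}
  b6 → ∅

DF(b5) = ["b3", "b6"]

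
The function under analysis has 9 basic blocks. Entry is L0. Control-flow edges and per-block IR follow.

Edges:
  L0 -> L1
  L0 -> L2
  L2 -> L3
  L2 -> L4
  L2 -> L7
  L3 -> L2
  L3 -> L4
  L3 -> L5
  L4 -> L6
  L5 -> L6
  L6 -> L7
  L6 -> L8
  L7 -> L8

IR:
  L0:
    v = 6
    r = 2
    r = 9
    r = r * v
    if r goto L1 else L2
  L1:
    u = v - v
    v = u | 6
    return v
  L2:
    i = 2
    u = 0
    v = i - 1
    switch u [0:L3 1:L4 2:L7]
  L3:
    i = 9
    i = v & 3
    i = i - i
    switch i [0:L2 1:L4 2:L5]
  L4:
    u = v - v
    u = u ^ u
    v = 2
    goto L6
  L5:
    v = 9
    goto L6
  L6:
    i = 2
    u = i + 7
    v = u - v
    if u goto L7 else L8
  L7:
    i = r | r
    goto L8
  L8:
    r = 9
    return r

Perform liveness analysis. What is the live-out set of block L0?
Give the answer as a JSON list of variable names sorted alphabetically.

Answer: ["r", "v"]

Derivation:
Block summaries:
  L0: def={r,v} ue=∅
  L1: def={u,v} ue={v}
  L2: def={i,u,v} ue=∅
  L3: def={i} ue={v}
  L4: def={u,v} ue={v}
  L5: def={v} ue=∅
  L6: def={i,u,v} ue={v}
  L7: def={i} ue={r}
  L8: def={r} ue=∅

Liveness:
  live L0: ∅→{r,v}
  live L1: {v}→∅
  live L2: {r}→{r,v}
  live L3: {r,v}→{r,v}
  live L4: {r,v}→{r,v}
  live L5: {r}→{r,v}
  live L6: {r,v}→{r}
  live L7: {r}→∅
  live L8: ∅→∅

live-out(L0) = ["r", "v"]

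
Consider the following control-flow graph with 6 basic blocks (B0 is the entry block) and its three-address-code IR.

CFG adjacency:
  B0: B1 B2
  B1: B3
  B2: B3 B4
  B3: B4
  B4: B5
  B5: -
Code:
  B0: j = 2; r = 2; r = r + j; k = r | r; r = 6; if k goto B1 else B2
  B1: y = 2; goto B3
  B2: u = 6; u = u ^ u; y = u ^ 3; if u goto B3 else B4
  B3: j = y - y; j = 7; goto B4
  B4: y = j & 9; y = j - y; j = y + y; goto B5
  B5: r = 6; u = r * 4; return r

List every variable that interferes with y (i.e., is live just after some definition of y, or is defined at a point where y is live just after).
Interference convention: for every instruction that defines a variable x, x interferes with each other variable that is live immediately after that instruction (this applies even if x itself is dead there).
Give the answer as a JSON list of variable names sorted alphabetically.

Per-block:
  B0 def {j,k,r} use ∅
  B1 def {y} use ∅
  B2 def {u,y} use ∅
  B3 def {j} use {y}
  B4 def {j,y} use {j}
  B5 def {r,u} use ∅

Live sets:
  B0 li=∅ lo={j}
  B1 li=∅ lo={y}
  B2 li={j} lo={j,y}
  B3 li={y} lo={j}
  B4 li={j} lo=∅
  B5 li=∅ lo=∅

Interfere edges:
  j↔{k,r,u,y}
  k↔{j,r}
  r↔{j,k,u}
  u↔{j,r,y}
  y↔{j,u}

N(y) = ["j", "u"]

Answer: ["j", "u"]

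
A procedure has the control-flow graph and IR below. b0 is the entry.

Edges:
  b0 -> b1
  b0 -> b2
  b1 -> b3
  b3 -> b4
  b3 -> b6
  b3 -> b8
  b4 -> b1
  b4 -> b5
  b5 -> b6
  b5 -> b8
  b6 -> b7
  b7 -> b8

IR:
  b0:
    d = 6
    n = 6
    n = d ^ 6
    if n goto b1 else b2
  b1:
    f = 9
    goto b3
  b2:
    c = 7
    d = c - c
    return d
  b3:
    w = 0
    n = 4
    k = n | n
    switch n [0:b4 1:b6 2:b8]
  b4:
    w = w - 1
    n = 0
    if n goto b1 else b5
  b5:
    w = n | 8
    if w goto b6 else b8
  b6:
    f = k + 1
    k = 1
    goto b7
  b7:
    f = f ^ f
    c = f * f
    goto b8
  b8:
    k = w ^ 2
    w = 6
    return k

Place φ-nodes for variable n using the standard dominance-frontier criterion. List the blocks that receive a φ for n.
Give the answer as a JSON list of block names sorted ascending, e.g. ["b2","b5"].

idom tree: b1←b0 b2←b0 b3←b1 b4←b3 b5←b4 b6←b3 b7←b6 b8←b3
Dom∩ at merges:
  b1: preds {b0,b4}: {b0} ∩ {b0,b1,b3,b4} = {b0}; idom=b0
  b6: preds {b3,b5}: {b0,b1,b3} ∩ {b0,b1,b3,b4,b5} = {b0,b1,b3}; idom=b3
  b8: preds {b3,b5,b7}: {b0,b1,b3} ∩ {b0,b1,b3,b4,b5} ∩ {b0,b1,b3,b6,b7} = {b0,b1,b3}; idom=b3

DF walk-up:
  join b1 pred b0: · stop@b0
  join b1 pred b4: b4→b3→b1 stop@b0
  join b6 pred b3: · stop@b3
  join b6 pred b5: b5→b4 stop@b3
  join b8 pred b3: · stop@b3
  join b8 pred b5: b5→b4 stop@b3
  join b8 pred b7: b7→b6 stop@b3
  b0: DF=∅
  b1: DF={b1}
  b2: DF=∅
  b3: DF={b1}
  b4: DF={b1,b6,b8}
  b5: DF={b6,b8}
  b6: DF={b8}
  b7: DF={b8}
  b8: DF=∅

φ for n: defs {b0,b3,b4}
  DF⁺ = {b1,b6,b8}

Answer: ["b1", "b6", "b8"]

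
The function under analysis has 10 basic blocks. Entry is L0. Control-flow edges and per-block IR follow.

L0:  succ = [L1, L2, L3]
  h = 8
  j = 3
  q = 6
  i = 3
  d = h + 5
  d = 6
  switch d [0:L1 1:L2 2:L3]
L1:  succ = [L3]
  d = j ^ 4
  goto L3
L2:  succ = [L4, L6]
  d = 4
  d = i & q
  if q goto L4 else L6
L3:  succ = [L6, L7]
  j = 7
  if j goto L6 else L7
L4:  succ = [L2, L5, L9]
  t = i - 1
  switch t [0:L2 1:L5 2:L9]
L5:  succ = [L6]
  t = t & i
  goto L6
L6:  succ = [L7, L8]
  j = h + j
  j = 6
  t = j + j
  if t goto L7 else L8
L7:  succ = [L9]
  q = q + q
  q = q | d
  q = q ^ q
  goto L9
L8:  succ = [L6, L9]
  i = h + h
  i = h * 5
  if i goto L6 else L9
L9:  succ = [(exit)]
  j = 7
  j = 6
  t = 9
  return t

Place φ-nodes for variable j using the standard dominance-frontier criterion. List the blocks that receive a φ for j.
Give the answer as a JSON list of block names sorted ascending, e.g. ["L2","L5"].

idom tree: L1←L0 L2←L0 L3←L0 L4←L2 L5←L4 L6←L0 L7←L0 L8←L6 L9←L0
Dom at joins:
  L2: preds {L0,L4}: {L0} ∩ {L0,L2,L4} = {L0}; idom=L0
  L3: preds {L0,L1}: {L0} ∩ {L0,L1} = {L0}; idom=L0
  L6: preds {L2,L3,L5,L8}: {L0,L2} ∩ {L0,L3} ∩ {L0,L2,L4,L5} ∩ {L0,L6,L8} = {L0}; idom=L0
  L7: preds {L3,L6}: {L0,L3} ∩ {L0,L6} = {L0}; idom=L0
  L9: preds {L4,L7,L8}: {L0,L2,L4} ∩ {L0,L7} ∩ {L0,L6,L8} = {L0}; idom=L0

DF walk-up:
  join L2 pred L0: · stop@L0
  join L2 pred L4: L4→L2 stop@L0
  join L3 pred L0: · stop@L0
  join L3 pred L1: L1 stop@L0
  join L6 pred L2: L2 stop@L0
  join L6 pred L3: L3 stop@L0
  join L6 pred L5: L5→L4→L2 stop@L0
  join L6 pred L8: L8→L6 stop@L0
  join L7 pred L3: L3 stop@L0
  join L7 pred L6: L6 stop@L0
  join L9 pred L4: L4→L2 stop@L0
  join L9 pred L7: L7 stop@L0
  join L9 pred L8: L8→L6 stop@L0
  DF(L0)=∅
  DF(L1)={L3}
  DF(L2)={L2,L6,L9}
  DF(L3)={L6,L7}
  DF(L4)={L2,L6,L9}
  DF(L5)={L6}
  DF(L6)={L6,L7,L9}
  DF(L7)={L9}
  DF(L8)={L6,L9}
  DF(L9)=∅

φ for j: defs {L0,L3,L6,L9}
  DF⁺ = {L6,L7,L9}

Answer: ["L6", "L7", "L9"]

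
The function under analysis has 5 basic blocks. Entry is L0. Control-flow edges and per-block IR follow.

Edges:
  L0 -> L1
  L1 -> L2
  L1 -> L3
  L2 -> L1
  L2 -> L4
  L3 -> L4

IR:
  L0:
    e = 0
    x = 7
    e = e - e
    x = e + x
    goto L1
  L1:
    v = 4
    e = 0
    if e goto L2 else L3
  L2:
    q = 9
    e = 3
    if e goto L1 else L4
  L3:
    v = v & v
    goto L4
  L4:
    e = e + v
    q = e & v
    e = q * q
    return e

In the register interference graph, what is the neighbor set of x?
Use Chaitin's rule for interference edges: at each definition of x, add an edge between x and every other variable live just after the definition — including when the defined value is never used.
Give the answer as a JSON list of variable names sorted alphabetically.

def/use:
  L0: {e,x} / ∅
  L1: {e,v} / ∅
  L2: {e,q} / ∅
  L3: {v} / {v}
  L4: {e,q} / {e,v}

Liveness:
  L0: in=∅ out=∅
  L1: in=∅ out={e,v}
  L2: in={v} out={e,v}
  L3: in={e,v} out={e,v}
  L4: in={e,v} out=∅

Conflict graph:
  e↔{v,x}
  q↔{v}
  v↔{e,q}
  x↔{e}

N(x) = ["e"]

Answer: ["e"]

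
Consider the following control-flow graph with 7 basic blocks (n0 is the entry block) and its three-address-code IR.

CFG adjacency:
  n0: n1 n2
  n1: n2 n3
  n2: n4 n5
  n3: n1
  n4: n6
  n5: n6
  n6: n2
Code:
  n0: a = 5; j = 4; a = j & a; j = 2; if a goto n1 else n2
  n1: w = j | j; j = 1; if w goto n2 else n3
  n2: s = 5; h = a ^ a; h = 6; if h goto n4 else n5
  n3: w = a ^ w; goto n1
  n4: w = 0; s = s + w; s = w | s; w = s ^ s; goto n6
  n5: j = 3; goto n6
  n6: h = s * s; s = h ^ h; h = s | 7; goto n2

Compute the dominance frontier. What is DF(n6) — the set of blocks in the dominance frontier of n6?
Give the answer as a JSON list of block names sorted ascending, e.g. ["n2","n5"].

Answer: ["n2"]

Analysis:
idom tree: n1←n0 n2←n0 n3←n1 n4←n2 n5←n2 n6←n2
Dom at joins:
  n1: preds {n0,n3}: {n0} ∩ {n0,n1,n3} = {n0}; idom=n0
  n2: preds {n0,n1,n6}: {n0} ∩ {n0,n1} ∩ {n0,n2,n6} = {n0}; idom=n0
  n6: preds {n4,n5}: {n0,n2,n4} ∩ {n0,n2,n5} = {n0,n2}; idom=n2

DF derivation:
  n1←n0: walk · to n0
  n1←n3: walk n3→n1 to n0
  n2←n0: walk · to n0
  n2←n1: walk n1 to n0
  n2←n6: walk n6→n2 to n0
  n6←n4: walk n4 to n2
  n6←n5: walk n5 to n2
  n0: DF=∅
  n1: DF={n1,n2}
  n2: DF={n2}
  n3: DF={n1}
  n4: DF={n6}
  n5: DF={n6}
  n6: DF={n2}

DF(n6) = ["n2"]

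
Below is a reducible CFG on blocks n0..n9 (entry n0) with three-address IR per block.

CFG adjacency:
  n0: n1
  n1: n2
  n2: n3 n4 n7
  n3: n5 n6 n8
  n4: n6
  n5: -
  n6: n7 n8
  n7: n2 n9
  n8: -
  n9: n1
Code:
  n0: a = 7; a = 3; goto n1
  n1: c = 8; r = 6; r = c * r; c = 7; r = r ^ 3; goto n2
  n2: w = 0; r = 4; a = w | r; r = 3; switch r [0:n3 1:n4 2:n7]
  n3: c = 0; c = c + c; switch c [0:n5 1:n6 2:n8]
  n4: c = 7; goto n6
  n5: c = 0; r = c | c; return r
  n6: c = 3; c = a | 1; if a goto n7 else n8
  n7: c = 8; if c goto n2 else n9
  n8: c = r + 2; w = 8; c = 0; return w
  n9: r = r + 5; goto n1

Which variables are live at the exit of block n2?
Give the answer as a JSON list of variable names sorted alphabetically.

def/use:
  n0 def {a} use ∅
  n1 def {c,r} use ∅
  n2 def {a,r,w} use ∅
  n3 def {c} use ∅
  n4 def {c} use ∅
  n5 def {c,r} use ∅
  n6 def {c} use {a}
  n7 def {c} use ∅
  n8 def {c,w} use {r}
  n9 def {r} use {r}

Live sets:
  n0 li=∅ lo=∅
  n1 li=∅ lo=∅
  n2 li=∅ lo={a,r}
  n3 li={a,r} lo={a,r}
  n4 li={a,r} lo={a,r}
  n5 li=∅ lo=∅
  n6 li={a,r} lo={r}
  n7 li={r} lo={r}
  n8 li={r} lo=∅
  n9 li={r} lo=∅

live-out(n2) = ["a", "r"]

Answer: ["a", "r"]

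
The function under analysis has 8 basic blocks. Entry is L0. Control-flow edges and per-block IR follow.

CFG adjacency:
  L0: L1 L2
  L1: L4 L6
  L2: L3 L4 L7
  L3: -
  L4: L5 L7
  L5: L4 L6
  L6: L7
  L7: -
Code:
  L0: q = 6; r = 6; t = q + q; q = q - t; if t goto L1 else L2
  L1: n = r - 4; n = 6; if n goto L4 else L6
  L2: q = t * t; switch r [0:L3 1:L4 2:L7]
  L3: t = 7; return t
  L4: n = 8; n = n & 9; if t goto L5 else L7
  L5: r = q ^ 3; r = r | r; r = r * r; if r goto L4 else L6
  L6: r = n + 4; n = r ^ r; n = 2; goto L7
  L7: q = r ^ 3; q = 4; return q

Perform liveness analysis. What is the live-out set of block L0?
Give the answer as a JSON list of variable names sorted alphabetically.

Answer: ["q", "r", "t"]

Working:
Block summaries:
  L0: {q,r,t} / ∅
  L1: {n} / {r}
  L2: {q} / {r,t}
  L3: {t} / ∅
  L4: {n} / {t}
  L5: {r} / {q}
  L6: {n,r} / {n}
  L7: {q} / {r}

Live sets:
  L0: in=∅ out={q,r,t}
  L1: in={q,r,t} out={n,q,r,t}
  L2: in={r,t} out={q,r,t}
  L3: in=∅ out=∅
  L4: in={q,r,t} out={n,q,r,t}
  L5: in={n,q,t} out={n,q,r,t}
  L6: in={n} out={r}
  L7: in={r} out=∅

live-out(L0) = ["q", "r", "t"]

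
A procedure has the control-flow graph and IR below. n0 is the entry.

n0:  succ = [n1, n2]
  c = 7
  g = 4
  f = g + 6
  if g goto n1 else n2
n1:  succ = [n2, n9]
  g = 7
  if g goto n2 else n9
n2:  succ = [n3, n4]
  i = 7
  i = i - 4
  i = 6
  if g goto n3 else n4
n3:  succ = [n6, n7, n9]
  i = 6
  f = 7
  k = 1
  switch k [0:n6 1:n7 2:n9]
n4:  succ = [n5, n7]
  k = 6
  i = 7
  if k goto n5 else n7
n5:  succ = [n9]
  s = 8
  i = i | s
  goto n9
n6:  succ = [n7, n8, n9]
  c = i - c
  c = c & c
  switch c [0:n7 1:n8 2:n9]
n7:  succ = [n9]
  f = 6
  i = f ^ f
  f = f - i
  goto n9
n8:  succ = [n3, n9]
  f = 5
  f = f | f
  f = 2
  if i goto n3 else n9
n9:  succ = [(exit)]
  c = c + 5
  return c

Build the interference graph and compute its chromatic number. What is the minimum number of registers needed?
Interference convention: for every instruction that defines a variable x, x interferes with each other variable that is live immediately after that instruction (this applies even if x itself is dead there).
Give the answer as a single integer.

Answer: 4

Working:
def/use:
  n0: def={c,f,g} ue=∅
  n1: def={g} ue=∅
  n2: def={i} ue={g}
  n3: def={f,i,k} ue=∅
  n4: def={i,k} ue=∅
  n5: def={i,s} ue={i}
  n6: def={c} ue={c,i}
  n7: def={f,i} ue=∅
  n8: def={f} ue={i}
  n9: def={c} ue={c}

Backward fixpoint:
  n0 li=∅ lo={c,g}
  n1 li={c} lo={c,g}
  n2 li={c,g} lo={c}
  n3 li={c} lo={c,i}
  n4 li={c} lo={c,i}
  n5 li={c,i} lo={c}
  n6 li={c,i} lo={c,i}
  n7 li={c} lo={c}
  n8 li={c,i} lo={c}
  n9 li={c} lo=∅

Interference:
  c — {f,g,i,k,s}
  f — {c,g,i}
  g — {c,f,i}
  i — {c,f,g,k,s}
  k — {c,i}
  s — {c,i}

Chromatic number:
  lower bound: {c,f,g,i} mutually conflict ⇒ χ ≥ 4
  assign c→r0 f→r2 g→r3 i→r1 k→r2 s→r2 — no edge inside a register ⇒ χ ≤ 4
  χ = 4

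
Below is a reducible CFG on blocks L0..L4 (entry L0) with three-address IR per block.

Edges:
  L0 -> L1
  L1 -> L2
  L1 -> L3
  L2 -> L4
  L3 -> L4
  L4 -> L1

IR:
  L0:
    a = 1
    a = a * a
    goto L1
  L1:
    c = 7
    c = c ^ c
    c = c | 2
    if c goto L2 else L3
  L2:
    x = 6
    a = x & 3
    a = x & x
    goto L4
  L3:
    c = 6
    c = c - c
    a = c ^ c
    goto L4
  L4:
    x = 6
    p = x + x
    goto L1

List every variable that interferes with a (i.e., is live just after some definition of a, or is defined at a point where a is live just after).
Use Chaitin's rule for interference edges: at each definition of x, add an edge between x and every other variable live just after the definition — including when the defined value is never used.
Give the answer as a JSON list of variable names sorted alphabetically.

Block summaries:
  L0: {a} / ∅
  L1: {c} / ∅
  L2: {a,x} / ∅
  L3: {a,c} / ∅
  L4: {p,x} / ∅

Liveness:
  L0 li=∅ lo=∅
  L1 li=∅ lo=∅
  L2 li=∅ lo=∅
  L3 li=∅ lo=∅
  L4 li=∅ lo=∅

Interfere edges:
  a — {x}
  c — ∅
  p — ∅
  x — {a}

N(a) = ["x"]

Answer: ["x"]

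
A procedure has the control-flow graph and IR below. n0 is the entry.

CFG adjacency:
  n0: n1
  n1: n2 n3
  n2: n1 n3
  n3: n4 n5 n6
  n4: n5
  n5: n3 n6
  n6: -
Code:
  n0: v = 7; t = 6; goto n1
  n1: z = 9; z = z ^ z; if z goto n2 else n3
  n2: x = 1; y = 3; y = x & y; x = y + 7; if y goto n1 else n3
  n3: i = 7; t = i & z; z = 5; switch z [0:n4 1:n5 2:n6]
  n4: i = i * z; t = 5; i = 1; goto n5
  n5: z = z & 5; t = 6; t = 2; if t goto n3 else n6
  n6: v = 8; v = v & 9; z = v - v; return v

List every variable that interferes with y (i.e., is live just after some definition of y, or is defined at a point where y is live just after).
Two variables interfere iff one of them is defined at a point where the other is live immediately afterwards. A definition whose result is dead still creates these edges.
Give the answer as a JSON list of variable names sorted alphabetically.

Block summaries:
  n0: def={t,v} ue=∅
  n1: def={z} ue=∅
  n2: def={x,y} ue=∅
  n3: def={i,t,z} ue={z}
  n4: def={i,t} ue={i,z}
  n5: def={t,z} ue={z}
  n6: def={v,z} ue=∅

Backward fixpoint:
  n0: in=∅ out=∅
  n1: in=∅ out={z}
  n2: in={z} out={z}
  n3: in={z} out={i,z}
  n4: in={i,z} out={z}
  n5: in={z} out={z}
  n6: in=∅ out=∅

Conflict graph:
  i — {t,z}
  t — {i,z}
  v — {z}
  x — {y,z}
  y — {x,z}
  z — {i,t,v,x,y}

N(y) = ["x", "z"]

Answer: ["x", "z"]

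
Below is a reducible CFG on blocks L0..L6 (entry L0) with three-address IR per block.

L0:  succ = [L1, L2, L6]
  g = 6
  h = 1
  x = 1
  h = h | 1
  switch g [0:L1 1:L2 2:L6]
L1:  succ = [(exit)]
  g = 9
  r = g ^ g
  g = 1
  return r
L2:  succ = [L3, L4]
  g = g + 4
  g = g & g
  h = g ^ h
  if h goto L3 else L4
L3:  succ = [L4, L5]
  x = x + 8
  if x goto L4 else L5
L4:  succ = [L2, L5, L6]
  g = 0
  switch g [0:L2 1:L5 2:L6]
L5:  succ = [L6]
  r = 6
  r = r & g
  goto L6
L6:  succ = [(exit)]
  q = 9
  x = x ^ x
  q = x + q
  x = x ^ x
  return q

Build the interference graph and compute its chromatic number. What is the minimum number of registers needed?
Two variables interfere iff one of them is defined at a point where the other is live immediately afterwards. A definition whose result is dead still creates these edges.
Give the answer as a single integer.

Block summaries:
  L0 def {g,h,x} use ∅
  L1 def {g,r} use ∅
  L2 def {g,h} use {g,h}
  L3 def {x} use {x}
  L4 def {g} use ∅
  L5 def {r} use {g}
  L6 def {q,x} use {x}

Backward fixpoint:
  L0 li=∅ lo={g,h,x}
  L1 li=∅ lo=∅
  L2 li={g,h,x} lo={g,h,x}
  L3 li={g,h,x} lo={g,h,x}
  L4 li={h,x} lo={g,h,x}
  L5 li={g,x} lo={x}
  L6 li={x} lo=∅

Conflict graph:
  g — {h,r,x}
  h — {g,x}
  q — {x}
  r — {g,x}
  x — {g,h,q,r}

Registers:
  clique {g,h,x} ⇒ need ≥ 3
  assign g→r1 h→r2 q→r1 r→r2 x→r0 — no edge inside a register ⇒ χ ≤ 3
  χ = 3

Answer: 3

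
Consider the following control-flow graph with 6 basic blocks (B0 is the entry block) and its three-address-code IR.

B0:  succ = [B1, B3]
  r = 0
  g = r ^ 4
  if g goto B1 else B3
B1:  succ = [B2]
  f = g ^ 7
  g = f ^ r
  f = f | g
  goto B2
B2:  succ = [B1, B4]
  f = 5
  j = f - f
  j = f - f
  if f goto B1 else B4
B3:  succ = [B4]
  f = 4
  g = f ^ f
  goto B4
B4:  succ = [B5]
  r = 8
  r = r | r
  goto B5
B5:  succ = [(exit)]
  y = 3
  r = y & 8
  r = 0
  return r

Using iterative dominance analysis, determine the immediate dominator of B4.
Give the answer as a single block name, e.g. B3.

idom tree: B1←B0 B2←B1 B3←B0 B4←B0 B5←B4
Join-block Dom:
  B1: preds {B0,B2}: {B0} ∩ {B0,B1,B2} = {B0}; idom=B0
  B4: preds {B2,B3}: {B0,B1,B2} ∩ {B0,B3} = {B0}; idom=B0

idom(B4) = B0

Answer: B0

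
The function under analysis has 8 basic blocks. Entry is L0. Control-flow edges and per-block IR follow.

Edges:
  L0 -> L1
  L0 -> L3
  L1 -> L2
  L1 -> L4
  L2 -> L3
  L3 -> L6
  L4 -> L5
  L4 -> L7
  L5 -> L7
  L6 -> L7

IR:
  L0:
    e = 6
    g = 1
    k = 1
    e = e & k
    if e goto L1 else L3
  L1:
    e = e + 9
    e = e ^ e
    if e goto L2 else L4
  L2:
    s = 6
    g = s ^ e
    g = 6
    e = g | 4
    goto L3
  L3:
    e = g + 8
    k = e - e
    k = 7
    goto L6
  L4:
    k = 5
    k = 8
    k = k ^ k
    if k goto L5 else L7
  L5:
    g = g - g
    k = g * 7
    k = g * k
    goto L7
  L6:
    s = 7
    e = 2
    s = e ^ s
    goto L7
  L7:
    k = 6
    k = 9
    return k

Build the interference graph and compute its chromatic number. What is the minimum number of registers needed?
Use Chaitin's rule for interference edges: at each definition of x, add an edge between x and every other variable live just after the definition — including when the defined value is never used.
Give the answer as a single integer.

Answer: 3

Analysis:
Block summaries:
  L0: def={e,g,k} ue=∅
  L1: def={e} ue={e}
  L2: def={e,g,s} ue={e}
  L3: def={e,k} ue={g}
  L4: def={k} ue=∅
  L5: def={g,k} ue={g}
  L6: def={e,s} ue=∅
  L7: def={k} ue=∅

Liveness:
  L0 li=∅ lo={e,g}
  L1 li={e,g} lo={e,g}
  L2 li={e} lo={g}
  L3 li={g} lo=∅
  L4 li={g} lo={g}
  L5 li={g} lo=∅
  L6 li=∅ lo=∅
  L7 li=∅ lo=∅

Interference:
  e — {g,k,s}
  g — {e,k}
  k — {e,g}
  s — {e}

Chromatic number:
  lower bound: {e,g,k} mutually conflict ⇒ χ ≥ 3
  3-colouring: r0={e}  r1={g,s}  r2={k}
  χ = 3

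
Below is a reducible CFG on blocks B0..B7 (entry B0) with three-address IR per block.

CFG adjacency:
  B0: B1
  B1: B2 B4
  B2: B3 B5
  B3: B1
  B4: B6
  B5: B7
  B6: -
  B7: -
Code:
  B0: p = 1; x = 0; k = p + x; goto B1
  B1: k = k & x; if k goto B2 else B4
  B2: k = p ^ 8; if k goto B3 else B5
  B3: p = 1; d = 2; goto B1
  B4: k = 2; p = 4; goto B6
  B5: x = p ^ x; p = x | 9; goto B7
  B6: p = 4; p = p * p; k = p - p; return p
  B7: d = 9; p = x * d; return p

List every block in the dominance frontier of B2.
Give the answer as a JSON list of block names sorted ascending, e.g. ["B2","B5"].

Answer: ["B1"]

Derivation:
idom tree: B1←B0 B2←B1 B3←B2 B4←B1 B5←B2 B6←B4 B7←B5
Dom∩ at merges:
  B1: preds {B0,B3}: {B0} ∩ {B0,B1,B2,B3} = {B0}; idom=B0

DF derivation:
  B1←B0: walk · to B0
  B1←B3: walk B3→B2→B1 to B0
  B0 → ∅
  B1 → {B1}
  B2 → {B1}
  B3 → {B1}
  B4 → ∅
  B5 → ∅
  B6 → ∅
  B7 → ∅

DF(B2) = ["B1"]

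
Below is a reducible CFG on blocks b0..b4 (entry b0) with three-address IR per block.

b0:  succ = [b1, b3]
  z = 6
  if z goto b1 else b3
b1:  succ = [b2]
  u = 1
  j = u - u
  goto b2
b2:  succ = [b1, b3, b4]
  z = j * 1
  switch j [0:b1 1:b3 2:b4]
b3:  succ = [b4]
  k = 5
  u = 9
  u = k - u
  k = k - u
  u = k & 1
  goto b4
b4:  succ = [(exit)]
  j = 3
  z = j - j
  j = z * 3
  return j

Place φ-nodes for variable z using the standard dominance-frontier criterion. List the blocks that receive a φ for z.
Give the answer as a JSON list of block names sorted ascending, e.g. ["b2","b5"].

Answer: ["b1", "b3", "b4"]

Derivation:
idom tree: b1←b0 b2←b1 b3←b0 b4←b0
Dom at joins:
  b1: preds {b0,b2}: {b0} ∩ {b0,b1,b2} = {b0}; idom=b0
  b3: preds {b0,b2}: {b0} ∩ {b0,b1,b2} = {b0}; idom=b0
  b4: preds {b2,b3}: {b0,b1,b2} ∩ {b0,b3} = {b0}; idom=b0

DF walk-up:
  join b1 pred b0: · stop@b0
  join b1 pred b2: b2→b1 stop@b0
  join b3 pred b0: · stop@b0
  join b3 pred b2: b2→b1 stop@b0
  join b4 pred b2: b2→b1 stop@b0
  join b4 pred b3: b3 stop@b0
  b0 → ∅
  b1 → {b1,b3,b4}
  b2 → {b1,b3,b4}
  b3 → {b4}
  b4 → ∅

φ for z: defs {b0,b2,b4}
  DF⁺ = {b1,b3,b4}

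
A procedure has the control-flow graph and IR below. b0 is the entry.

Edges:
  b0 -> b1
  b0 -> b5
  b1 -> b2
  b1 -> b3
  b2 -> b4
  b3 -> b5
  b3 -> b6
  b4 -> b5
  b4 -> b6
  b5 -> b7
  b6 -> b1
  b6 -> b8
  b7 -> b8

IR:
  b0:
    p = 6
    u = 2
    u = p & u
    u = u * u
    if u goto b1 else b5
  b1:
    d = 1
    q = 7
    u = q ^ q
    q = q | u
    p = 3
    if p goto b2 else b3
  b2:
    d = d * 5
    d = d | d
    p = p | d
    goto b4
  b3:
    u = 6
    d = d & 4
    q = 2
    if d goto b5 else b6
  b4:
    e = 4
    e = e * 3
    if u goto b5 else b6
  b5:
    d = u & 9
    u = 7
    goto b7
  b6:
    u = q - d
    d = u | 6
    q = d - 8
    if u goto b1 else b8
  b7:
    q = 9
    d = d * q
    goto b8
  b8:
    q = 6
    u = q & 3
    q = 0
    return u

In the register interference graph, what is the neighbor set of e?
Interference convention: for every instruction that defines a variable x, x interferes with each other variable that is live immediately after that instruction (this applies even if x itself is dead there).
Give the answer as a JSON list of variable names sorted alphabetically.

def/use:
  b0 def {p,u} use ∅
  b1 def {d,p,q,u} use ∅
  b2 def {d,p} use {d,p}
  b3 def {d,q,u} use {d}
  b4 def {e} use {u}
  b5 def {d,u} use {u}
  b6 def {d,q,u} use {d,q}
  b7 def {d,q} use {d}
  b8 def {q,u} use ∅

Live sets:
  b0 li=∅ lo={u}
  b1 li=∅ lo={d,p,q,u}
  b2 li={d,p,q,u} lo={d,q,u}
  b3 li={d} lo={d,q,u}
  b4 li={d,q,u} lo={d,q,u}
  b5 li={u} lo={d}
  b6 li={d,q} lo=∅
  b7 li={d} lo=∅
  b8 li=∅ lo=∅

Interfere edges:
  d — {e,p,q,u}
  e — {d,q,u}
  p — {d,q,u}
  q — {d,e,p,u}
  u — {d,e,p,q}

N(e) = ["d", "q", "u"]

Answer: ["d", "q", "u"]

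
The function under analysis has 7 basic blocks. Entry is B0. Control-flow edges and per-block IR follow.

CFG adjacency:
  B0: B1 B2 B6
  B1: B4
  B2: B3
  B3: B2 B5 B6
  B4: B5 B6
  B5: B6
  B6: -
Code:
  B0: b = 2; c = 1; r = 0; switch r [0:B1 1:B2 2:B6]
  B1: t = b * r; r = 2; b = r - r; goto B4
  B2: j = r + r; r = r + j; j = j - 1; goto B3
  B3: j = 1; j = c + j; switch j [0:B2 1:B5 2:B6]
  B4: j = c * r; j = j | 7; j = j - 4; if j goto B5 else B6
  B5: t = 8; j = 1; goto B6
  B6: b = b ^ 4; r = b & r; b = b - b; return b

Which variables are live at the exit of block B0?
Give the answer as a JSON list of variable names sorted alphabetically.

Block summaries:
  B0 def {b,c,r} use ∅
  B1 def {b,r,t} use {b,r}
  B2 def {j,r} use {r}
  B3 def {j} use {c}
  B4 def {j} use {c,r}
  B5 def {j,t} use ∅
  B6 def {b,r} use {b,r}

Backward fixpoint:
  B0 li=∅ lo={b,c,r}
  B1 li={b,c,r} lo={b,c,r}
  B2 li={b,c,r} lo={b,c,r}
  B3 li={b,c,r} lo={b,c,r}
  B4 li={b,c,r} lo={b,r}
  B5 li={b,r} lo={b,r}
  B6 li={b,r} lo=∅

live-out(B0) = ["b", "c", "r"]

Answer: ["b", "c", "r"]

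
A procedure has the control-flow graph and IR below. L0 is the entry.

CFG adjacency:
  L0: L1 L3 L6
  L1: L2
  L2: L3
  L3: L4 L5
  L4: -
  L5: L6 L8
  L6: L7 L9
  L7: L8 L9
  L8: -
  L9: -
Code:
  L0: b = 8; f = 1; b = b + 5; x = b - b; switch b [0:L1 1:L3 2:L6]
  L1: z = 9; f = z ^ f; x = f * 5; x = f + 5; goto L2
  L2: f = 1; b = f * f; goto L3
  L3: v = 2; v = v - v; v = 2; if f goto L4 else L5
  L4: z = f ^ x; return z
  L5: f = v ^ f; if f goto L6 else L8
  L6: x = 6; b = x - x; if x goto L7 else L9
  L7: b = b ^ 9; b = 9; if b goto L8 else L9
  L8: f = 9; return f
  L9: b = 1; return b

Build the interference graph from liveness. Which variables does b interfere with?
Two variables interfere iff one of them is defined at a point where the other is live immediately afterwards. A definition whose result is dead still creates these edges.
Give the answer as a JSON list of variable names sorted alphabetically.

Per-block:
  L0 def {b,f,x} use ∅
  L1 def {f,x,z} use {f}
  L2 def {b,f} use ∅
  L3 def {v} use {f}
  L4 def {z} use {f,x}
  L5 def {f} use {f,v}
  L6 def {b,x} use ∅
  L7 def {b} use {b}
  L8 def {f} use ∅
  L9 def {b} use ∅

Backward fixpoint:
  L0 li=∅ lo={f,x}
  L1 li={f} lo={x}
  L2 li={x} lo={f,x}
  L3 li={f,x} lo={f,v,x}
  L4 li={f,x} lo=∅
  L5 li={f,v} lo=∅
  L6 li=∅ lo={b}
  L7 li={b} lo=∅
  L8 li=∅ lo=∅
  L9 li=∅ lo=∅

Interference:
  b: {f,x}
  f: {b,v,x,z}
  v: {f,x}
  x: {b,f,v}
  z: {f}

N(b) = ["f", "x"]

Answer: ["f", "x"]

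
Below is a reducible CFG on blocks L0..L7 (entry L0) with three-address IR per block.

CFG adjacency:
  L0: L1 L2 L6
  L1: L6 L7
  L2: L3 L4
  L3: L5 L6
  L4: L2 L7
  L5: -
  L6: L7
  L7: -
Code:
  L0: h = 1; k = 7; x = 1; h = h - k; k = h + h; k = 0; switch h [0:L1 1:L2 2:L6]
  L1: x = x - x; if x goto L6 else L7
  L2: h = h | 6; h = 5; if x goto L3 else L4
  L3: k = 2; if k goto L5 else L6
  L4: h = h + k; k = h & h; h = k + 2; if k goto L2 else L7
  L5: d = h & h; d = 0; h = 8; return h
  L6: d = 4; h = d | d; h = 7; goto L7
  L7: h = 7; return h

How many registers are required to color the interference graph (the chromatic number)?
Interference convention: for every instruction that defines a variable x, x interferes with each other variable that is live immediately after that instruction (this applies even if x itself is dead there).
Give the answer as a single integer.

Per-block:
  L0: def={h,k,x} ue=∅
  L1: def={x} ue={x}
  L2: def={h} ue={h,x}
  L3: def={k} ue=∅
  L4: def={h,k} ue={h,k}
  L5: def={d,h} ue={h}
  L6: def={d,h} ue=∅
  L7: def={h} ue=∅

Backward fixpoint:
  L0: in=∅ out={h,k,x}
  L1: in={x} out=∅
  L2: in={h,k,x} out={h,k,x}
  L3: in={h} out={h}
  L4: in={h,k,x} out={h,k,x}
  L5: in={h} out=∅
  L6: in=∅ out=∅
  L7: in=∅ out=∅

Interfere edges:
  d: ∅
  h: {k,x}
  k: {h,x}
  x: {h,k}

Chromatic number:
  lower bound: {h,k,x} mutually conflict ⇒ χ ≥ 3
  assign d→R0 h→R0 k→R1 x→R2 — no edge inside a register ⇒ χ ≤ 3
  χ = 3

Answer: 3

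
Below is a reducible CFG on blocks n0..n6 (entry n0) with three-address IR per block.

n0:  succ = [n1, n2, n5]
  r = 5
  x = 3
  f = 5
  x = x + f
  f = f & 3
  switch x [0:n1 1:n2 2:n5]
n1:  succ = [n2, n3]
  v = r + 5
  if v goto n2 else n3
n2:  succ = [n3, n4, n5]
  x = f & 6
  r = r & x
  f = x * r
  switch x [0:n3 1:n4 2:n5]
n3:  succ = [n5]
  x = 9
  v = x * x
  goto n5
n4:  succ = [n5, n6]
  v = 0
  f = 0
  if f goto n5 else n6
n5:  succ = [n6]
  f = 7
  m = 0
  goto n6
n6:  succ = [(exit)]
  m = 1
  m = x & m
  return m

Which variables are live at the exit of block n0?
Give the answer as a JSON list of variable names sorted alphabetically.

Per-block:
  n0 def {f,r,x} use ∅
  n1 def {v} use {r}
  n2 def {f,r,x} use {f,r}
  n3 def {v,x} use ∅
  n4 def {f,v} use ∅
  n5 def {f,m} use ∅
  n6 def {m} use {x}

Live sets:
  live n0: ∅→{f,r,x}
  live n1: {f,r}→{f,r}
  live n2: {f,r}→{x}
  live n3: ∅→{x}
  live n4: {x}→{x}
  live n5: {x}→{x}
  live n6: {x}→∅

live-out(n0) = ["f", "r", "x"]

Answer: ["f", "r", "x"]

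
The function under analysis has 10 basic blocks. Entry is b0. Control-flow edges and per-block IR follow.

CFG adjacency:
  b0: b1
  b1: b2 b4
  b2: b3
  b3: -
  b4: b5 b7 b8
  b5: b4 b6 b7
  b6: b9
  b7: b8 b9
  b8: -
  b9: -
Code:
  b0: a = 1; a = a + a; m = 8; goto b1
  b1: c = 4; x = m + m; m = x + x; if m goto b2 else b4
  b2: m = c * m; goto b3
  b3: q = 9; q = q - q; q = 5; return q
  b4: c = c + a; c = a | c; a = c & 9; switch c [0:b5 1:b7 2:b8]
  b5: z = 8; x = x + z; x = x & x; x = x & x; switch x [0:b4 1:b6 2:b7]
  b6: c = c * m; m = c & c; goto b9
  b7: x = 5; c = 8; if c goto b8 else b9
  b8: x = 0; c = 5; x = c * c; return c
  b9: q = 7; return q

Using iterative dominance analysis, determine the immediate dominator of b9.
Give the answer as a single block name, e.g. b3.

idom tree: b1←b0 b2←b1 b3←b2 b4←b1 b5←b4 b6←b5 b7←b4 b8←b4 b9←b4
Dom at joins:
  b4: preds {b1,b5}: {b0,b1} ∩ {b0,b1,b4,b5} = {b0,b1}; idom=b1
  b7: preds {b4,b5}: {b0,b1,b4} ∩ {b0,b1,b4,b5} = {b0,b1,b4}; idom=b4
  b8: preds {b4,b7}: {b0,b1,b4} ∩ {b0,b1,b4,b7} = {b0,b1,b4}; idom=b4
  b9: preds {b6,b7}: {b0,b1,b4,b5,b6} ∩ {b0,b1,b4,b7} = {b0,b1,b4}; idom=b4

idom(b9) = b4

Answer: b4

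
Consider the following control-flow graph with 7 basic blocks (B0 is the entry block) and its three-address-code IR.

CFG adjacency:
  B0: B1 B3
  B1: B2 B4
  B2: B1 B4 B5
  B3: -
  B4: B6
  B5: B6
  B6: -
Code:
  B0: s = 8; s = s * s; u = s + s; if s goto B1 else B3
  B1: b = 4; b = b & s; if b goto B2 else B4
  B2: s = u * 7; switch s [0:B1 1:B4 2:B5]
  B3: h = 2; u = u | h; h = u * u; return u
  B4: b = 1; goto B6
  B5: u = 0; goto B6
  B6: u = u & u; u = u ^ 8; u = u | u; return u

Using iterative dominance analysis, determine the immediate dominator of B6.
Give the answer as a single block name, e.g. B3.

Answer: B1

Derivation:
idom tree: B1←B0 B2←B1 B3←B0 B4←B1 B5←B2 B6←B1
Dom at joins:
  B1: preds {B0,B2}: {B0} ∩ {B0,B1,B2} = {B0}; idom=B0
  B4: preds {B1,B2}: {B0,B1} ∩ {B0,B1,B2} = {B0,B1}; idom=B1
  B6: preds {B4,B5}: {B0,B1,B4} ∩ {B0,B1,B2,B5} = {B0,B1}; idom=B1

idom(B6) = B1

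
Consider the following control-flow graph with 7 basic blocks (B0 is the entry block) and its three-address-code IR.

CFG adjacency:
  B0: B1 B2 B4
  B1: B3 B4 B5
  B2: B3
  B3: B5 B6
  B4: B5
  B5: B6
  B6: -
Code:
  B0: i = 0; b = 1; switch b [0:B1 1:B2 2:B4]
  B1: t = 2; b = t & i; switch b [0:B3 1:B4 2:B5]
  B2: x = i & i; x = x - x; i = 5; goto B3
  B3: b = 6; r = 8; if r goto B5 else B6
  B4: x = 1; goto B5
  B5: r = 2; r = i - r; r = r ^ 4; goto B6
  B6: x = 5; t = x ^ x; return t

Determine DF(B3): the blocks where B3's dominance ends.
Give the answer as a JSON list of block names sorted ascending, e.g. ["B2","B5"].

Answer: ["B5", "B6"]

Working:
idom tree: B1←B0 B2←B0 B3←B0 B4←B0 B5←B0 B6←B0
Dom at joins:
  B3: preds {B1,B2}: {B0,B1} ∩ {B0,B2} = {B0}; idom=B0
  B4: preds {B0,B1}: {B0} ∩ {B0,B1} = {B0}; idom=B0
  B5: preds {B1,B3,B4}: {B0,B1} ∩ {B0,B3} ∩ {B0,B4} = {B0}; idom=B0
  B6: preds {B3,B5}: {B0,B3} ∩ {B0,B5} = {B0}; idom=B0

DF derivation:
  join B3 pred B1: B1 stop@B0
  join B3 pred B2: B2 stop@B0
  join B4 pred B0: · stop@B0
  join B4 pred B1: B1 stop@B0
  join B5 pred B1: B1 stop@B0
  join B5 pred B3: B3 stop@B0
  join B5 pred B4: B4 stop@B0
  join B6 pred B3: B3 stop@B0
  join B6 pred B5: B5 stop@B0
  B0: DF=∅
  B1: DF={B3,B4,B5}
  B2: DF={B3}
  B3: DF={B5,B6}
  B4: DF={B5}
  B5: DF={B6}
  B6: DF=∅

DF(B3) = ["B5", "B6"]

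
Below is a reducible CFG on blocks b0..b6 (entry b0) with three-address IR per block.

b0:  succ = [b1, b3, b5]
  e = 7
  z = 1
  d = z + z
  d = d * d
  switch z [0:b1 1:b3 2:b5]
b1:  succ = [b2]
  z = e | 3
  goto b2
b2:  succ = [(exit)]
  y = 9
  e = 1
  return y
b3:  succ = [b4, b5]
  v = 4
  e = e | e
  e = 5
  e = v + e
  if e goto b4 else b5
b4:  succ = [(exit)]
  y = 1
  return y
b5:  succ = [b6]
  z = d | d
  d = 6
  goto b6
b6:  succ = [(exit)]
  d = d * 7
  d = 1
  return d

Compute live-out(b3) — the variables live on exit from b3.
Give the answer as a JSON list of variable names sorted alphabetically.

Answer: ["d"]

Analysis:
Per-block:
  b0 def {d,e,z} use ∅
  b1 def {z} use {e}
  b2 def {e,y} use ∅
  b3 def {e,v} use {e}
  b4 def {y} use ∅
  b5 def {d,z} use {d}
  b6 def {d} use {d}

Backward fixpoint:
  live b0: ∅→{d,e}
  live b1: {e}→∅
  live b2: ∅→∅
  live b3: {d,e}→{d}
  live b4: ∅→∅
  live b5: {d}→{d}
  live b6: {d}→∅

live-out(b3) = ["d"]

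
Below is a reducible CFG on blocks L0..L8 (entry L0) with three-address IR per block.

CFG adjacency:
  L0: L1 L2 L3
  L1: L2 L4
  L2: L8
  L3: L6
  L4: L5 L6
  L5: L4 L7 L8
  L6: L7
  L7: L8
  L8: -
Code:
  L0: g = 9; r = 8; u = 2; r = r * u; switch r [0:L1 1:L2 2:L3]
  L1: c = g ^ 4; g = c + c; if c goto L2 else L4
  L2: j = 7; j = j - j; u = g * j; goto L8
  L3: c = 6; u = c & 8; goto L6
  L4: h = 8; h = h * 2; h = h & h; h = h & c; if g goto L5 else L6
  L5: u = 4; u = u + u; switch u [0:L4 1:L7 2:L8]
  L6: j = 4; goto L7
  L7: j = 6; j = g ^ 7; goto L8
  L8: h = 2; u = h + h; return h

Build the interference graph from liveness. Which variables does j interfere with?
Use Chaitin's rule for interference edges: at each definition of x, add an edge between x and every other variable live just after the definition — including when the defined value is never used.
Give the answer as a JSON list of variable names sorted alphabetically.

def/use:
  L0: {g,r,u} / ∅
  L1: {c,g} / {g}
  L2: {j,u} / {g}
  L3: {c,u} / ∅
  L4: {h} / {c,g}
  L5: {u} / ∅
  L6: {j} / ∅
  L7: {j} / {g}
  L8: {h,u} / ∅

Backward fixpoint:
  live L0: ∅→{g}
  live L1: {g}→{c,g}
  live L2: {g}→∅
  live L3: {g}→{g}
  live L4: {c,g}→{c,g}
  live L5: {c,g}→{c,g}
  live L6: {g}→{g}
  live L7: {g}→∅
  live L8: ∅→∅

Interference:
  c↔{g,h,u}
  g↔{c,h,j,r,u}
  h↔{c,g,u}
  j↔{g}
  r↔{g,u}
  u↔{c,g,h,r}

N(j) = ["g"]

Answer: ["g"]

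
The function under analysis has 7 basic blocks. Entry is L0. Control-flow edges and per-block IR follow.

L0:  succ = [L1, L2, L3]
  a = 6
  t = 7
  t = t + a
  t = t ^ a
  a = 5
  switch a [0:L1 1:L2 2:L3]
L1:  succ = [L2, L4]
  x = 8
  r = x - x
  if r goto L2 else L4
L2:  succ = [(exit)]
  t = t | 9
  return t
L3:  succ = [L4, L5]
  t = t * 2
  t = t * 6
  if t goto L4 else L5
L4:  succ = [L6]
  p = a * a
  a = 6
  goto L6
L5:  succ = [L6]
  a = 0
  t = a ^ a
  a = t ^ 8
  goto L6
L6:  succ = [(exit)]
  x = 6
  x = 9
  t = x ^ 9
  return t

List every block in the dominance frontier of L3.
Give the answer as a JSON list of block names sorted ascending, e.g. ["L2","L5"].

idom tree: L1←L0 L2←L0 L3←L0 L4←L0 L5←L3 L6←L0
Dom at joins:
  L2: preds {L0,L1}: {L0} ∩ {L0,L1} = {L0}; idom=L0
  L4: preds {L1,L3}: {L0,L1} ∩ {L0,L3} = {L0}; idom=L0
  L6: preds {L4,L5}: {L0,L4} ∩ {L0,L3,L5} = {L0}; idom=L0

Frontier:
  join L2 pred L0: · stop@L0
  join L2 pred L1: L1 stop@L0
  join L4 pred L1: L1 stop@L0
  join L4 pred L3: L3 stop@L0
  join L6 pred L4: L4 stop@L0
  join L6 pred L5: L5→L3 stop@L0
  L0: DF=∅
  L1: DF={L2,L4}
  L2: DF=∅
  L3: DF={L4,L6}
  L4: DF={L6}
  L5: DF={L6}
  L6: DF=∅

DF(L3) = ["L4", "L6"]

Answer: ["L4", "L6"]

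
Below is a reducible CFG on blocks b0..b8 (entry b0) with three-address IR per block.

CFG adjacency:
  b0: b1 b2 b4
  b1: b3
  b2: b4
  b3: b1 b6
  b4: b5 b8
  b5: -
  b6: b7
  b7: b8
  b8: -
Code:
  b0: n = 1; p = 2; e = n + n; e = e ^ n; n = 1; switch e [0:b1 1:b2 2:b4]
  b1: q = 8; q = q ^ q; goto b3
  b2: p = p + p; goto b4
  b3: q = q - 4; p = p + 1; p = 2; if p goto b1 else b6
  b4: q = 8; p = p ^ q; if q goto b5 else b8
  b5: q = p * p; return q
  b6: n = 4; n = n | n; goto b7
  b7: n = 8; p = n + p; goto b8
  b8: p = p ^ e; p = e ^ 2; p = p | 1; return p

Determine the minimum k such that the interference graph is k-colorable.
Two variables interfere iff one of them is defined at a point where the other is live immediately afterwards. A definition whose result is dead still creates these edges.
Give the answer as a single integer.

Answer: 3

Derivation:
Block summaries:
  b0 def {e,n,p} use ∅
  b1 def {q} use ∅
  b2 def {p} use {p}
  b3 def {p,q} use {p,q}
  b4 def {p,q} use {p}
  b5 def {q} use {p}
  b6 def {n} use ∅
  b7 def {n,p} use {p}
  b8 def {p} use {e,p}

Live sets:
  b0: in=∅ out={e,p}
  b1: in={e,p} out={e,p,q}
  b2: in={e,p} out={e,p}
  b3: in={e,p,q} out={e,p}
  b4: in={e,p} out={e,p}
  b5: in={p} out=∅
  b6: in={e,p} out={e,p}
  b7: in={e,p} out={e,p}
  b8: in={e,p} out=∅

Conflict graph:
  e↔{n,p,q}
  n↔{e,p}
  p↔{e,n,q}
  q↔{e,p}

Colouring:
  {e,n,p} pairwise interfere (3-clique) ⇒ χ ≥ 3
  3-colouring: r0={e}  r1={p}  r2={n,q}
  χ = 3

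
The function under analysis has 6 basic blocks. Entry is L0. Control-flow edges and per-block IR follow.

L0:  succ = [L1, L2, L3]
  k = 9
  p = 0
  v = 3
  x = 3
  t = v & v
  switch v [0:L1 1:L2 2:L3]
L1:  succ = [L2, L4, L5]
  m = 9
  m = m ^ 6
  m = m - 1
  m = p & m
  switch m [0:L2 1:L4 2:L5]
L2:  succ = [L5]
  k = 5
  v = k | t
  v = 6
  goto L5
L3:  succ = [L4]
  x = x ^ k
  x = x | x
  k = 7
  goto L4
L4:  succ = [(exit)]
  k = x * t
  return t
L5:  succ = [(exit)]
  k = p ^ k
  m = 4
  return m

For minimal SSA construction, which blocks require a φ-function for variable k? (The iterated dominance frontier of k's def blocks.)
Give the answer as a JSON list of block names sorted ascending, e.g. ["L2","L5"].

idom tree: L1←L0 L2←L0 L3←L0 L4←L0 L5←L0
Dom∩ at merges:
  L2: preds {L0,L1}: {L0} ∩ {L0,L1} = {L0}; idom=L0
  L4: preds {L1,L3}: {L0,L1} ∩ {L0,L3} = {L0}; idom=L0
  L5: preds {L1,L2}: {L0,L1} ∩ {L0,L2} = {L0}; idom=L0

DF walk-up:
  L2←L0: walk · to L0
  L2←L1: walk L1 to L0
  L4←L1: walk L1 to L0
  L4←L3: walk L3 to L0
  L5←L1: walk L1 to L0
  L5←L2: walk L2 to L0
  L0: DF=∅
  L1: DF={L2,L4,L5}
  L2: DF={L5}
  L3: DF={L4}
  L4: DF=∅
  L5: DF=∅

φ for k: defs {L0,L2,L3,L4,L5}
  DF⁺ = {L4,L5}

Answer: ["L4", "L5"]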